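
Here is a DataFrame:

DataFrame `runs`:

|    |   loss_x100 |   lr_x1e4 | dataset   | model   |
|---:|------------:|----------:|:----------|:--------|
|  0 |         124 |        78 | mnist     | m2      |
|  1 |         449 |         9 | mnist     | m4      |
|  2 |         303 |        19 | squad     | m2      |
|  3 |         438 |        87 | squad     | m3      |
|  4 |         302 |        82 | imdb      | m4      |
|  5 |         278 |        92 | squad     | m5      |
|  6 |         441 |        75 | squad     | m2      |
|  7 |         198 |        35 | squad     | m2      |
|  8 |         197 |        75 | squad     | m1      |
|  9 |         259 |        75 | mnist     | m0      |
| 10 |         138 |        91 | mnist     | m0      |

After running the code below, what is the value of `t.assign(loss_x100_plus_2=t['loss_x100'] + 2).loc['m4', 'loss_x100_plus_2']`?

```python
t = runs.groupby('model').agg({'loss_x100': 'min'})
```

group by model, min of loss_x100:
       loss_x100
model           
m0           138
m1           197
m2           124
m3           438
m4           302
m5           278
add column loss_x100_plus_2 = t['loss_x100'] + 2:
       loss_x100  loss_x100_plus_2
model                             
m0           138               140
m1           197               199
m2           124               126
m3           438               440
m4           302               304
m5           278               280
The value at row 'm4', column 'loss_x100_plus_2' is 304.

304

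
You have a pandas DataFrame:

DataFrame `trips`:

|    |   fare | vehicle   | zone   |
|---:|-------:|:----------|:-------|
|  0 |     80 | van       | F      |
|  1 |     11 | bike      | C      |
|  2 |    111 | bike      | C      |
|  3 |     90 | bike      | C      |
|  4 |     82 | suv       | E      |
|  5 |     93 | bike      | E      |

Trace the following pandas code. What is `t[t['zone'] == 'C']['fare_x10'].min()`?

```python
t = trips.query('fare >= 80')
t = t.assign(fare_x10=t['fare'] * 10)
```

900

filter rows where fare >= 80:
   fare vehicle zone
0    80     van    F
2   111    bike    C
3    90    bike    C
4    82     suv    E
5    93    bike    E
add column fare_x10 = t['fare'] * 10:
   fare vehicle zone  fare_x10
0    80     van    F       800
2   111    bike    C      1110
3    90    bike    C       900
4    82     suv    E       820
5    93    bike    E       930
filter rows where zone == 'C':
   fare vehicle zone  fare_x10
2   111    bike    C      1110
3    90    bike    C       900
min of column 'fare_x10' → 900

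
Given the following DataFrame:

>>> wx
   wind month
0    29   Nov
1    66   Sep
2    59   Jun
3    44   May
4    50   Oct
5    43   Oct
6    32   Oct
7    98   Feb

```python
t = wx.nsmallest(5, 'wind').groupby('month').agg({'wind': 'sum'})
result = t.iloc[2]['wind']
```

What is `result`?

125

take 5 rows with smallest wind:
   wind month
0    29   Nov
6    32   Oct
5    43   Oct
3    44   May
4    50   Oct
group by month, sum of wind:
       wind
month      
May      44
Nov      29
Oct     125
So iloc[2]['wind'] = 125.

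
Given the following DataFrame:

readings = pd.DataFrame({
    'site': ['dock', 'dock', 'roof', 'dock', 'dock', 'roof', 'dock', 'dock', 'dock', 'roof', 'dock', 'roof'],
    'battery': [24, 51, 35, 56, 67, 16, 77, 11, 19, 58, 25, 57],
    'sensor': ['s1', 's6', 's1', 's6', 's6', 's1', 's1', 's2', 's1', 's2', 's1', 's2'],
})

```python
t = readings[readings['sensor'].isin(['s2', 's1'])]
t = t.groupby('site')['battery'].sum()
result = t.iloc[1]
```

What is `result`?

166

filter rows where sensor in ['s2', 's1']:
    site  battery sensor
0   dock       24     s1
2   roof       35     s1
5   roof       16     s1
6   dock       77     s1
7   dock       11     s2
8   dock       19     s1
9   roof       58     s2
10  dock       25     s1
11  roof       57     s2
group by site, sum of battery:
site
dock    156
roof    166
Name: battery, dtype: int64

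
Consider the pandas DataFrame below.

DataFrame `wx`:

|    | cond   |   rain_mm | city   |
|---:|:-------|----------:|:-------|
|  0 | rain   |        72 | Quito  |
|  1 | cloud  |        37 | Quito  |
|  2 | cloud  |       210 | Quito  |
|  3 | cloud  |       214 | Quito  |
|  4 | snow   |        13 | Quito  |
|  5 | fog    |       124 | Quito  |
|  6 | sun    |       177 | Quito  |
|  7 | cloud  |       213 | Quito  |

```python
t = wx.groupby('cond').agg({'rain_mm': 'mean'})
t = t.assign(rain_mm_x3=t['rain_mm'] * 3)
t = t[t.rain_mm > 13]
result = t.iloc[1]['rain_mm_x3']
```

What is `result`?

group by cond, mean of rain_mm:
       rain_mm
cond          
cloud    168.5
fog      124.0
rain      72.0
snow      13.0
sun      177.0
add column rain_mm_x3 = t['rain_mm'] * 3:
       rain_mm  rain_mm_x3
cond                      
cloud    168.5       505.5
fog      124.0       372.0
rain      72.0       216.0
snow      13.0        39.0
sun      177.0       531.0
filter rows where rain_mm > 13:
       rain_mm  rain_mm_x3
cond                      
cloud    168.5       505.5
fog      124.0       372.0
rain      72.0       216.0
sun      177.0       531.0
Reading off the value at position 1, column 'rain_mm_x3', we get 372.0.

372.0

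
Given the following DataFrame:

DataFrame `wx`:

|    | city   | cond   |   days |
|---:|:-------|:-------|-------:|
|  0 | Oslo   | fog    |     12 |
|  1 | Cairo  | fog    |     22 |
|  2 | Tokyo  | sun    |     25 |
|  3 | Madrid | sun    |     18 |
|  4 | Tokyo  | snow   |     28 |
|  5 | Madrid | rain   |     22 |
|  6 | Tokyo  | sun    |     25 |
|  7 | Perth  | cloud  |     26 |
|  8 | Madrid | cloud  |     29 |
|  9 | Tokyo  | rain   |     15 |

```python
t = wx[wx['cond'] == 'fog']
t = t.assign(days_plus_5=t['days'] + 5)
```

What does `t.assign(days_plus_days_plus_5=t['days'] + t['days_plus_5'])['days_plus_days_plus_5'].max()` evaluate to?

filter rows where cond == 'fog':
    city cond  days
0   Oslo  fog    12
1  Cairo  fog    22
add column days_plus_5 = t['days'] + 5:
    city cond  days  days_plus_5
0   Oslo  fog    12           17
1  Cairo  fog    22           27
add column days_plus_days_plus_5 = t['days'] + t['days_plus_5']:
    city cond  days  days_plus_5  days_plus_days_plus_5
0   Oslo  fog    12           17                     29
1  Cairo  fog    22           27                     49
Hence 49.

49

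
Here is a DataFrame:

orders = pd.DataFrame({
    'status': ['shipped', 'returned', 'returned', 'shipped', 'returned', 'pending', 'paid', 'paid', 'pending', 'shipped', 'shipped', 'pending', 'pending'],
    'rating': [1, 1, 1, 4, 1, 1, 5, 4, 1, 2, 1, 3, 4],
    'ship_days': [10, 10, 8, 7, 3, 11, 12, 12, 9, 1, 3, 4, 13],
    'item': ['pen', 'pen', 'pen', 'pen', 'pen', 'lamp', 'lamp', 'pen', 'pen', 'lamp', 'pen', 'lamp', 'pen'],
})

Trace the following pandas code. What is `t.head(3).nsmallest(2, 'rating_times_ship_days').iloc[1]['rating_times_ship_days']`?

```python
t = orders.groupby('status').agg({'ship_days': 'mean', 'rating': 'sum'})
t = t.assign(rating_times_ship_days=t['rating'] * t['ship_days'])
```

83.25

group by status: mean(ship_days), sum(rating):
          ship_days  rating
status                     
paid          12.00       9
pending        9.25       9
returned       7.00       3
shipped        5.25       8
add column rating_times_ship_days = t['rating'] * t['ship_days']:
          ship_days  rating  rating_times_ship_days
status                                             
paid          12.00       9                  108.00
pending        9.25       9                   83.25
returned       7.00       3                   21.00
shipped        5.25       8                   42.00
take first 3 rows:
          ship_days  rating  rating_times_ship_days
status                                             
paid          12.00       9                  108.00
pending        9.25       9                   83.25
returned       7.00       3                   21.00
take 2 rows with smallest rating_times_ship_days:
          ship_days  rating  rating_times_ship_days
status                                             
returned       7.00       3                   21.00
pending        9.25       9                   83.25
Finally, value at position 1, column 'rating_times_ship_days' = 83.25.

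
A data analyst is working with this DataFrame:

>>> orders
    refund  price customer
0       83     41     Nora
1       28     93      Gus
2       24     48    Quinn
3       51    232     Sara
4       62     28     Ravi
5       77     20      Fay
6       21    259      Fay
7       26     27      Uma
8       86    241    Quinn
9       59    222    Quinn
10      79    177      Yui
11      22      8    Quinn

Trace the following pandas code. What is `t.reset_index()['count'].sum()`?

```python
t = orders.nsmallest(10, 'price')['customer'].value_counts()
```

take 10 rows with smallest price:
    refund  price customer
11      22      8    Quinn
5       77     20      Fay
7       26     27      Uma
4       62     28     Ravi
0       83     41     Nora
2       24     48    Quinn
1       28     93      Gus
10      79    177      Yui
9       59    222    Quinn
3       51    232     Sara
value_counts of customer:
customer
Quinn    3
Fay      1
Uma      1
Ravi     1
Nora     1
Gus      1
Yui      1
Sara     1
Name: count, dtype: int64
reset_index():
  customer  count
0    Quinn      3
1      Fay      1
2      Uma      1
3     Ravi      1
4     Nora      1
5      Gus      1
6      Yui      1
7     Sara      1
Reading off the sum of column 'count', we get 10.

10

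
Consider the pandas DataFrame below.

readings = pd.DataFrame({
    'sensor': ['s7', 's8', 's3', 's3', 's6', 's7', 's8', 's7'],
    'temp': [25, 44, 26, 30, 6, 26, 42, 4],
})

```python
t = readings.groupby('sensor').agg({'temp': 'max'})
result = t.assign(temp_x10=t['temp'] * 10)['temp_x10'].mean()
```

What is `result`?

265.0

group by sensor, max of temp:
        temp
sensor      
s3        30
s6         6
s7        26
s8        44
add column temp_x10 = t['temp'] * 10:
        temp  temp_x10
sensor                
s3        30       300
s6         6        60
s7        26       260
s8        44       440
Taking the mean of column 'temp_x10' gives 265.0.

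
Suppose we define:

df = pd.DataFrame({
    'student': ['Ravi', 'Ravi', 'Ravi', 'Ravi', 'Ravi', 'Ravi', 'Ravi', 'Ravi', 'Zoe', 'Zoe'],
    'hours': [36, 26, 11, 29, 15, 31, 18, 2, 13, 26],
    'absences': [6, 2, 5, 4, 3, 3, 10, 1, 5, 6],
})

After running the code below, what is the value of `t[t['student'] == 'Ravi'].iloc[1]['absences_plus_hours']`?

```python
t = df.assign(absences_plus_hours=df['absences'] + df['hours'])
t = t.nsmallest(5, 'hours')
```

add column absences_plus_hours = df['absences'] + df['hours']:
  student  hours  absences  absences_plus_hours
0    Ravi     36         6                   42
1    Ravi     26         2                   28
2    Ravi     11         5                   16
3    Ravi     29         4                   33
4    Ravi     15         3                   18
5    Ravi     31         3                   34
6    Ravi     18        10                   28
7    Ravi      2         1                    3
8     Zoe     13         5                   18
9     Zoe     26         6                   32
take 5 rows with smallest hours:
  student  hours  absences  absences_plus_hours
7    Ravi      2         1                    3
2    Ravi     11         5                   16
8     Zoe     13         5                   18
4    Ravi     15         3                   18
6    Ravi     18        10                   28
filter rows where student == 'Ravi':
  student  hours  absences  absences_plus_hours
7    Ravi      2         1                    3
2    Ravi     11         5                   16
4    Ravi     15         3                   18
6    Ravi     18        10                   28
Taking the value at position 1, column 'absences_plus_hours' gives 16.

16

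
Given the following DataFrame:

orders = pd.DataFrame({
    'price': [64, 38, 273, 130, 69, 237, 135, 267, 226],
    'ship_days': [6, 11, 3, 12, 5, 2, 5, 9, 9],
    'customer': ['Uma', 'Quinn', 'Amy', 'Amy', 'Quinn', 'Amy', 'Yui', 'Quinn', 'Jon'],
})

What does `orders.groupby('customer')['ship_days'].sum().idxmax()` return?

group by customer, sum of ship_days:
customer
Amy      17
Jon       9
Quinn    25
Uma       6
Yui       5
Name: ship_days, dtype: int64
Taking the label with the largest value gives Quinn.

Quinn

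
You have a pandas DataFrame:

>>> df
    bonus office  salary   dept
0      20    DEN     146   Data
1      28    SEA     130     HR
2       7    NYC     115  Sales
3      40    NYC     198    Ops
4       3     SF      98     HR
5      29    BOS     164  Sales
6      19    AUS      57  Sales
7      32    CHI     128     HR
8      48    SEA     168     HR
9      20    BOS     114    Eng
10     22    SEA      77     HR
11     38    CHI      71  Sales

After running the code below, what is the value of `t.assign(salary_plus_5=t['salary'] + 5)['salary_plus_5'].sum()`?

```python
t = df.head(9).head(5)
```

take first 9 rows:
   bonus office  salary   dept
0     20    DEN     146   Data
1     28    SEA     130     HR
2      7    NYC     115  Sales
3     40    NYC     198    Ops
4      3     SF      98     HR
5     29    BOS     164  Sales
6     19    AUS      57  Sales
7     32    CHI     128     HR
8     48    SEA     168     HR
take first 5 rows:
   bonus office  salary   dept
0     20    DEN     146   Data
1     28    SEA     130     HR
2      7    NYC     115  Sales
3     40    NYC     198    Ops
4      3     SF      98     HR
add column salary_plus_5 = t['salary'] + 5:
   bonus office  salary   dept  salary_plus_5
0     20    DEN     146   Data            151
1     28    SEA     130     HR            135
2      7    NYC     115  Sales            120
3     40    NYC     198    Ops            203
4      3     SF      98     HR            103
Finally, sum of column 'salary_plus_5' = 712.

712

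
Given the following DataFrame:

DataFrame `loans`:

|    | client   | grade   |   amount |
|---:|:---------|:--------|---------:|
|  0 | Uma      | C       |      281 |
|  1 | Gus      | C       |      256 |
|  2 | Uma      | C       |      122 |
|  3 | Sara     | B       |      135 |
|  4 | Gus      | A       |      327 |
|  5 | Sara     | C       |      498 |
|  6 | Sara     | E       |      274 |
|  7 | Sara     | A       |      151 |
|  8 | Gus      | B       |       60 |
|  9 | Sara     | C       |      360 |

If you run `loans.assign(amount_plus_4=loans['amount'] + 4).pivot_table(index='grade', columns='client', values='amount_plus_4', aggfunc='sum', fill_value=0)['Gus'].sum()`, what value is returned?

add column amount_plus_4 = loans['amount'] + 4:
  client grade  amount  amount_plus_4
0    Uma     C     281            285
1    Gus     C     256            260
2    Uma     C     122            126
3   Sara     B     135            139
4    Gus     A     327            331
5   Sara     C     498            502
6   Sara     E     274            278
7   Sara     A     151            155
8    Gus     B      60             64
9   Sara     C     360            364
pivot: rows=grade, cols=client, sum(amount_plus_4):
client  Gus  Sara  Uma
grade                 
A       331   155    0
B        64   139    0
C       260   866  411
E         0   278    0
Then the sum of column 'Gus': 655

655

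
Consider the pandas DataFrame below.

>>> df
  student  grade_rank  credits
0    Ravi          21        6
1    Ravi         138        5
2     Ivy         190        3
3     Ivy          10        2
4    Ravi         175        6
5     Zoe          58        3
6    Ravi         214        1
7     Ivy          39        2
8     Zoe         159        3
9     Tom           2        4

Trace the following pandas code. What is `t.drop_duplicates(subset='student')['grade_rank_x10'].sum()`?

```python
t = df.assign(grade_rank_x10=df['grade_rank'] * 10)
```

2710

add column grade_rank_x10 = df['grade_rank'] * 10:
  student  grade_rank  credits  grade_rank_x10
0    Ravi          21        6             210
1    Ravi         138        5            1380
2     Ivy         190        3            1900
3     Ivy          10        2             100
4    Ravi         175        6            1750
5     Zoe          58        3             580
6    Ravi         214        1            2140
7     Ivy          39        2             390
8     Zoe         159        3            1590
9     Tom           2        4              20
drop duplicate student (keep=first):
  student  grade_rank  credits  grade_rank_x10
0    Ravi          21        6             210
2     Ivy         190        3            1900
5     Zoe          58        3             580
9     Tom           2        4              20
Reading off the sum of column 'grade_rank_x10', we get 2710.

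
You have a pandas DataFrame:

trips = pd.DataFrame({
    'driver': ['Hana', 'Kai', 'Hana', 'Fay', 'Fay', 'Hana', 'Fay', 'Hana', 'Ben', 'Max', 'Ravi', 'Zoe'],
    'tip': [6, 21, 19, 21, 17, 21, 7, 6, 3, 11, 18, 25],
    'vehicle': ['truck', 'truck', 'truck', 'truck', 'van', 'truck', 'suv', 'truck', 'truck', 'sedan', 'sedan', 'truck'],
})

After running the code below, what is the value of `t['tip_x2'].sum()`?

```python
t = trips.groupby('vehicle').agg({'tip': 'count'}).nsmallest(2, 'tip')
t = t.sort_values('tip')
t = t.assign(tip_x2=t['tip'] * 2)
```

4

group by vehicle, count of tip:
         tip
vehicle     
sedan      2
suv        1
truck      8
van        1
take 2 rows with smallest tip:
         tip
vehicle     
suv        1
van        1
sort by tip:
         tip
vehicle     
suv        1
van        1
add column tip_x2 = t['tip'] * 2:
         tip  tip_x2
vehicle             
suv        1       2
van        1       2
Then the sum of column 'tip_x2': 4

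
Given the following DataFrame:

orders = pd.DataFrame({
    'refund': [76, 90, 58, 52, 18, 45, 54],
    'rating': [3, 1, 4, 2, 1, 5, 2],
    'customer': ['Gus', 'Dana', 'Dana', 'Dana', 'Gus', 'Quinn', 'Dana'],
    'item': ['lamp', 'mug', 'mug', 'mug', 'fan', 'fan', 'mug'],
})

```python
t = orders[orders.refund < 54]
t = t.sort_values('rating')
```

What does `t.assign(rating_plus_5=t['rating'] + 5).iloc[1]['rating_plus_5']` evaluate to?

filter rows where refund < 54:
   refund  rating customer item
3      52       2     Dana  mug
4      18       1      Gus  fan
5      45       5    Quinn  fan
sort by rating:
   refund  rating customer item
4      18       1      Gus  fan
3      52       2     Dana  mug
5      45       5    Quinn  fan
add column rating_plus_5 = t['rating'] + 5:
   refund  rating customer item  rating_plus_5
4      18       1      Gus  fan              6
3      52       2     Dana  mug              7
5      45       5    Quinn  fan             10
Finally, value at position 1, column 'rating_plus_5' = 7.

7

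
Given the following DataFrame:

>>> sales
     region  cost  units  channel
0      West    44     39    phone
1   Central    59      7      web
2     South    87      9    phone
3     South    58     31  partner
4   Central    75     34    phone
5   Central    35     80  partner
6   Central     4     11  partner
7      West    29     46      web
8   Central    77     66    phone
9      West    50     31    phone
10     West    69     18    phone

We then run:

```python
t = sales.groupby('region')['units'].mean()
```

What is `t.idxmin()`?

group by region, mean of units:
region
Central    39.6
South      20.0
West       33.5
Name: units, dtype: float64
Hence South.

South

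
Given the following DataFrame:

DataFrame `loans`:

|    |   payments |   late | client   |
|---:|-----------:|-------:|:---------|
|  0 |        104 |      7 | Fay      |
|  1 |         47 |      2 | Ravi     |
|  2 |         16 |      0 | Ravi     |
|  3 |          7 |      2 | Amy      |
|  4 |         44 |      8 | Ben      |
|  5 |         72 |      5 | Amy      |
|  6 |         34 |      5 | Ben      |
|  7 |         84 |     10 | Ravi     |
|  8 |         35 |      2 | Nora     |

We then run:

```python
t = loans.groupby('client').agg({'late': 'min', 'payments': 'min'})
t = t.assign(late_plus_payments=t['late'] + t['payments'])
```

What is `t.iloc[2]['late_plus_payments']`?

111

group by client: min(late), min(payments):
        late  payments
client                
Amy        2         7
Ben        5        34
Fay        7       104
Nora       2        35
Ravi       0        16
add column late_plus_payments = t['late'] + t['payments']:
        late  payments  late_plus_payments
client                                    
Amy        2         7                   9
Ben        5        34                  39
Fay        7       104                 111
Nora       2        35                  37
Ravi       0        16                  16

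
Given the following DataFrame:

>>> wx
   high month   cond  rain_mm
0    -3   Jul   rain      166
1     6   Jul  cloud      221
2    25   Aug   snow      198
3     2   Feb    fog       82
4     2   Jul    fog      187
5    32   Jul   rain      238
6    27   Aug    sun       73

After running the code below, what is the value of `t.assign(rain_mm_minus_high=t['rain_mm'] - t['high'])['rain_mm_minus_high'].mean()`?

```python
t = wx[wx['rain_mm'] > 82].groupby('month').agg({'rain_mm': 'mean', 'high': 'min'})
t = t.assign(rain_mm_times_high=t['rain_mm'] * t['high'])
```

filter rows where rain_mm > 82:
   high month   cond  rain_mm
0    -3   Jul   rain      166
1     6   Jul  cloud      221
2    25   Aug   snow      198
4     2   Jul    fog      187
5    32   Jul   rain      238
group by month: mean(rain_mm), min(high):
       rain_mm  high
month               
Aug      198.0    25
Jul      203.0    -3
add column rain_mm_times_high = t['rain_mm'] * t['high']:
       rain_mm  high  rain_mm_times_high
month                                   
Aug      198.0    25              4950.0
Jul      203.0    -3              -609.0
add column rain_mm_minus_high = t['rain_mm'] - t['high']:
       rain_mm  high  rain_mm_times_high  rain_mm_minus_high
month                                                       
Aug      198.0    25              4950.0               173.0
Jul      203.0    -3              -609.0               206.0
Reading off the mean of column 'rain_mm_minus_high', we get 189.5.

189.5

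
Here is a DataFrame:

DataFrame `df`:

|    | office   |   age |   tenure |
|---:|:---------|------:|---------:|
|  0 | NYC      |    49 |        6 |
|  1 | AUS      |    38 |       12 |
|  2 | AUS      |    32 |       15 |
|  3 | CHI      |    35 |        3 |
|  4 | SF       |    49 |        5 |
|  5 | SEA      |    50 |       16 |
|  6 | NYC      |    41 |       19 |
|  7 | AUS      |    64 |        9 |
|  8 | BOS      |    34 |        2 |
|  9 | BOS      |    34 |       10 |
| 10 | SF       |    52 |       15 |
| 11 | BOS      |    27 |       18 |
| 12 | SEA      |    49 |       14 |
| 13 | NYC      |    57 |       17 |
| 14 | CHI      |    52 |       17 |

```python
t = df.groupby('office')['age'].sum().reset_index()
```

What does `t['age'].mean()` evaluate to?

110.5

group by office, sum of age:
office
AUS    134
BOS     95
CHI     87
NYC    147
SEA     99
SF     101
Name: age, dtype: int64
reset_index():
  office  age
0    AUS  134
1    BOS   95
2    CHI   87
3    NYC  147
4    SEA   99
5     SF  101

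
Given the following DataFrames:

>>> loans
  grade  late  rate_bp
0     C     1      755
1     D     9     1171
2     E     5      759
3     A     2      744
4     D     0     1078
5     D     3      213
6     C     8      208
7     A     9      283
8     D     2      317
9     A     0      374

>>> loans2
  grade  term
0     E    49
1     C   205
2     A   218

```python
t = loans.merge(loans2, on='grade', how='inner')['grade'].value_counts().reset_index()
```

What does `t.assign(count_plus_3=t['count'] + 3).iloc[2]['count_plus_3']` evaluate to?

merge on 'grade' (how='inner') → 6 rows:
  grade  late  rate_bp  term
0     C     1      755   205
1     E     5      759    49
2     A     2      744   218
3     C     8      208   205
4     A     9      283   218
5     A     0      374   218
value_counts of grade:
grade
A    3
C    2
E    1
Name: count, dtype: int64
reset_index():
  grade  count
0     A      3
1     C      2
2     E      1
add column count_plus_3 = t['count'] + 3:
  grade  count  count_plus_3
0     A      3             6
1     C      2             5
2     E      1             4
Hence 4.

4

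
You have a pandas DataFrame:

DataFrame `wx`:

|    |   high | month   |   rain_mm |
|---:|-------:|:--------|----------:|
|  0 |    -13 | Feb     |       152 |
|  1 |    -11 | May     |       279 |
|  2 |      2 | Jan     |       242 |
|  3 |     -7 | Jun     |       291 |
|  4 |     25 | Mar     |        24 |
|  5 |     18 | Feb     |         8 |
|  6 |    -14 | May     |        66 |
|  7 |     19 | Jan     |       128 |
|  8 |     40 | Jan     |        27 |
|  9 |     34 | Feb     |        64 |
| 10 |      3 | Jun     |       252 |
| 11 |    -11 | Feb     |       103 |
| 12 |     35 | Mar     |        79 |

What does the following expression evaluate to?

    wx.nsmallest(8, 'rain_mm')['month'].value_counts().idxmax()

take 8 rows with smallest rain_mm:
    high month  rain_mm
5     18   Feb        8
4     25   Mar       24
8     40   Jan       27
9     34   Feb       64
6    -14   May       66
12    35   Mar       79
11   -11   Feb      103
7     19   Jan      128
value_counts of month:
month
Feb    3
Mar    2
Jan    2
May    1
Name: count, dtype: int64
Taking the label with the largest value gives Feb.

Feb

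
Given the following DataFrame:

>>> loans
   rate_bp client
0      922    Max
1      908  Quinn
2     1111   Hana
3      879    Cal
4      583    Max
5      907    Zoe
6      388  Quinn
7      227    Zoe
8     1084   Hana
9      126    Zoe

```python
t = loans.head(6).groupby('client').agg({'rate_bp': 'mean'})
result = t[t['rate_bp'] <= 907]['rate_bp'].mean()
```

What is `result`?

846.166666667

take first 6 rows:
   rate_bp client
0      922    Max
1      908  Quinn
2     1111   Hana
3      879    Cal
4      583    Max
5      907    Zoe
group by client, mean of rate_bp:
        rate_bp
client         
Cal       879.0
Hana     1111.0
Max       752.5
Quinn     908.0
Zoe       907.0
filter rows where rate_bp <= 907:
        rate_bp
client         
Cal       879.0
Max       752.5
Zoe       907.0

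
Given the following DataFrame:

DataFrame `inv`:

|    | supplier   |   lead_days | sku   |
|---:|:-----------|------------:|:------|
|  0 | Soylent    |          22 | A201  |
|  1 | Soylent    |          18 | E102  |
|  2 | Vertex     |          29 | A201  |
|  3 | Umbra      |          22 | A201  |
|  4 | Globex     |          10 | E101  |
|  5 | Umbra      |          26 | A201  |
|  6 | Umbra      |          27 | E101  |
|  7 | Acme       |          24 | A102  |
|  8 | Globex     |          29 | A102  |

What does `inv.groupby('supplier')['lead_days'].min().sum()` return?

103

group by supplier, min of lead_days:
supplier
Acme       24
Globex     10
Soylent    18
Umbra      22
Vertex     29
Name: lead_days, dtype: int64
Reading off the sum of the resulting series, we get 103.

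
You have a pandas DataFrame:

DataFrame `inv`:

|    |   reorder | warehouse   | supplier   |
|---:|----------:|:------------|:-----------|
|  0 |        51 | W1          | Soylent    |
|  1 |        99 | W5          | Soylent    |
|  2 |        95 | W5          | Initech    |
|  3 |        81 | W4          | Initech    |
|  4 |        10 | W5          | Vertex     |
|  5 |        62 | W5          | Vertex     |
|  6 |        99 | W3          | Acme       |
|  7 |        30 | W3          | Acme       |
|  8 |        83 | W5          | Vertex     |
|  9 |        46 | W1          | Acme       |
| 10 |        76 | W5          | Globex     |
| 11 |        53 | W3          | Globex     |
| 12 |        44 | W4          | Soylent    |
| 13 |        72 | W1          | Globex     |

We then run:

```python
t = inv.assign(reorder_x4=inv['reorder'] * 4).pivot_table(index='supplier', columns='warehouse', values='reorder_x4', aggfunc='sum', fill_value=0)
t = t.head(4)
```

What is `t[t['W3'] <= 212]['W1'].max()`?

add column reorder_x4 = inv['reorder'] * 4:
    reorder warehouse supplier  reorder_x4
0        51        W1  Soylent         204
1        99        W5  Soylent         396
2        95        W5  Initech         380
3        81        W4  Initech         324
4        10        W5   Vertex          40
5        62        W5   Vertex         248
6        99        W3     Acme         396
7        30        W3     Acme         120
8        83        W5   Vertex         332
9        46        W1     Acme         184
10       76        W5   Globex         304
11       53        W3   Globex         212
12       44        W4  Soylent         176
13       72        W1   Globex         288
pivot: rows=supplier, cols=warehouse, sum(reorder_x4):
warehouse   W1   W3   W4   W5
supplier                     
Acme       184  516    0    0
Globex     288  212    0  304
Initech      0    0  324  380
Soylent    204    0  176  396
Vertex       0    0    0  620
take first 4 rows:
warehouse   W1   W3   W4   W5
supplier                     
Acme       184  516    0    0
Globex     288  212    0  304
Initech      0    0  324  380
Soylent    204    0  176  396
filter rows where W3 <= 212:
warehouse   W1   W3   W4   W5
supplier                     
Globex     288  212    0  304
Initech      0    0  324  380
Soylent    204    0  176  396
max of column 'W1' → 288

288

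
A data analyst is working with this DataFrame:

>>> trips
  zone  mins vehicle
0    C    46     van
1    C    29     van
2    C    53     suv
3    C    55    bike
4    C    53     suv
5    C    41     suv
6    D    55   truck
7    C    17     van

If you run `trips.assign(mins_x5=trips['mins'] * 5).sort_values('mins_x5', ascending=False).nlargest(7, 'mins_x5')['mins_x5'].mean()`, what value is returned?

237.142857143

add column mins_x5 = trips['mins'] * 5:
  zone  mins vehicle  mins_x5
0    C    46     van      230
1    C    29     van      145
2    C    53     suv      265
3    C    55    bike      275
4    C    53     suv      265
5    C    41     suv      205
6    D    55   truck      275
7    C    17     van       85
sort by mins_x5 descending:
  zone  mins vehicle  mins_x5
3    C    55    bike      275
6    D    55   truck      275
2    C    53     suv      265
4    C    53     suv      265
0    C    46     van      230
5    C    41     suv      205
1    C    29     van      145
7    C    17     van       85
take 7 rows with largest mins_x5:
  zone  mins vehicle  mins_x5
3    C    55    bike      275
6    D    55   truck      275
2    C    53     suv      265
4    C    53     suv      265
0    C    46     van      230
5    C    41     suv      205
1    C    29     van      145
The mean of column 'mins_x5' is 237.142857143.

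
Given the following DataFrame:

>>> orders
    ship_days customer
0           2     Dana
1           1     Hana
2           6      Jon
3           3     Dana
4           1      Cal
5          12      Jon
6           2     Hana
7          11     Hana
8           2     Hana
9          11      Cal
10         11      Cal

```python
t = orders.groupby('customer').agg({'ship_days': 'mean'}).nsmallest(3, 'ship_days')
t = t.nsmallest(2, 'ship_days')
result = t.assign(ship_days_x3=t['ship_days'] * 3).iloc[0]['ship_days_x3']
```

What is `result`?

group by customer, mean of ship_days:
          ship_days
customer           
Cal        7.666667
Dana       2.500000
Hana       4.000000
Jon        9.000000
take 3 rows with smallest ship_days:
          ship_days
customer           
Dana       2.500000
Hana       4.000000
Cal        7.666667
take 2 rows with smallest ship_days:
          ship_days
customer           
Dana            2.5
Hana            4.0
add column ship_days_x3 = t['ship_days'] * 3:
          ship_days  ship_days_x3
customer                         
Dana            2.5           7.5
Hana            4.0          12.0
Hence 7.5.

7.5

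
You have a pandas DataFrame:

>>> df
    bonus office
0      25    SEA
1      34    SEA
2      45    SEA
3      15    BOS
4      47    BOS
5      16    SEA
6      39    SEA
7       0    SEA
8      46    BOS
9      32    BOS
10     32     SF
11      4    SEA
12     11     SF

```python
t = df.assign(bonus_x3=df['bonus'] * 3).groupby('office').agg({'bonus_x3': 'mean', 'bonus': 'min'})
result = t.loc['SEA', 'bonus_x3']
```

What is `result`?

69.8571428571

add column bonus_x3 = df['bonus'] * 3:
    bonus office  bonus_x3
0      25    SEA        75
1      34    SEA       102
2      45    SEA       135
3      15    BOS        45
4      47    BOS       141
5      16    SEA        48
6      39    SEA       117
7       0    SEA         0
8      46    BOS       138
9      32    BOS        96
10     32     SF        96
11      4    SEA        12
12     11     SF        33
group by office: mean(bonus_x3), min(bonus):
          bonus_x3  bonus
office                   
BOS     105.000000     15
SEA      69.857143      0
SF       64.500000     11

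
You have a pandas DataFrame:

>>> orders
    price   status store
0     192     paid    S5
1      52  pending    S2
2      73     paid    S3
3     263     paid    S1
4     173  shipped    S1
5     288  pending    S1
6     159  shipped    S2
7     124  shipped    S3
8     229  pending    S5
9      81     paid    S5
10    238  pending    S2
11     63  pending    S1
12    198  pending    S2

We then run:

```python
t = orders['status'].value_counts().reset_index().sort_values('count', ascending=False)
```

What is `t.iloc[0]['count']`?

value_counts of status:
status
pending    6
paid       4
shipped    3
Name: count, dtype: int64
reset_index():
    status  count
0  pending      6
1     paid      4
2  shipped      3
sort by count descending:
    status  count
0  pending      6
1     paid      4
2  shipped      3
Then the value at position 0, column 'count': 6

6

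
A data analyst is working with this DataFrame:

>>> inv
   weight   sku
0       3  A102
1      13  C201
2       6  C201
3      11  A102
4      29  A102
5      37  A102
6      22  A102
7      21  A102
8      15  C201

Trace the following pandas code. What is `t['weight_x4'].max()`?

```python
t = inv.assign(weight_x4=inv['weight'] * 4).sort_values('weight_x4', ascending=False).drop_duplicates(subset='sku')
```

148

add column weight_x4 = inv['weight'] * 4:
   weight   sku  weight_x4
0       3  A102         12
1      13  C201         52
2       6  C201         24
3      11  A102         44
4      29  A102        116
5      37  A102        148
6      22  A102         88
7      21  A102         84
8      15  C201         60
sort by weight_x4 descending:
   weight   sku  weight_x4
5      37  A102        148
4      29  A102        116
6      22  A102         88
7      21  A102         84
8      15  C201         60
1      13  C201         52
3      11  A102         44
2       6  C201         24
0       3  A102         12
drop duplicate sku (keep=first):
   weight   sku  weight_x4
5      37  A102        148
8      15  C201         60
Taking the max of column 'weight_x4' gives 148.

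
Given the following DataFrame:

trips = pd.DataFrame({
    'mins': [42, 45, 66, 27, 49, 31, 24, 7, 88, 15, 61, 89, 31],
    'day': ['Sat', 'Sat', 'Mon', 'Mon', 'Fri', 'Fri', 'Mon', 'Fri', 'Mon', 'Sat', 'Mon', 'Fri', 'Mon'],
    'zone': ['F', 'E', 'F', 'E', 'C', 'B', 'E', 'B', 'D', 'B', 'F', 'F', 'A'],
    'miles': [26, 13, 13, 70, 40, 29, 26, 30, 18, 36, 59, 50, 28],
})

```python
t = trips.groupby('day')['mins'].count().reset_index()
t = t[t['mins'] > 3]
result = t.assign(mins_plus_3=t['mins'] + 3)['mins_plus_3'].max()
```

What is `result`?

9

group by day, count of mins:
day
Fri    4
Mon    6
Sat    3
Name: mins, dtype: int64
reset_index():
   day  mins
0  Fri     4
1  Mon     6
2  Sat     3
filter rows where mins > 3:
   day  mins
0  Fri     4
1  Mon     6
add column mins_plus_3 = t['mins'] + 3:
   day  mins  mins_plus_3
0  Fri     4            7
1  Mon     6            9
The max of column 'mins_plus_3' is 9.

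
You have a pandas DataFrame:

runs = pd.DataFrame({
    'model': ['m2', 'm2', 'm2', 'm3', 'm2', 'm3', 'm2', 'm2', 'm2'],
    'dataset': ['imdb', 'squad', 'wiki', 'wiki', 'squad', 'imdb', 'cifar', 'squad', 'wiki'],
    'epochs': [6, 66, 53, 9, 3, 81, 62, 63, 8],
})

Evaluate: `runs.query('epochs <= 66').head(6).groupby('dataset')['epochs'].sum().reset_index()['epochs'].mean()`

49.75

filter rows where epochs <= 66:
  model dataset  epochs
0    m2    imdb       6
1    m2   squad      66
2    m2    wiki      53
3    m3    wiki       9
4    m2   squad       3
6    m2   cifar      62
7    m2   squad      63
8    m2    wiki       8
take first 6 rows:
  model dataset  epochs
0    m2    imdb       6
1    m2   squad      66
2    m2    wiki      53
3    m3    wiki       9
4    m2   squad       3
6    m2   cifar      62
group by dataset, sum of epochs:
dataset
cifar    62
imdb      6
squad    69
wiki     62
Name: epochs, dtype: int64
reset_index():
  dataset  epochs
0   cifar      62
1    imdb       6
2   squad      69
3    wiki      62
Hence 49.75.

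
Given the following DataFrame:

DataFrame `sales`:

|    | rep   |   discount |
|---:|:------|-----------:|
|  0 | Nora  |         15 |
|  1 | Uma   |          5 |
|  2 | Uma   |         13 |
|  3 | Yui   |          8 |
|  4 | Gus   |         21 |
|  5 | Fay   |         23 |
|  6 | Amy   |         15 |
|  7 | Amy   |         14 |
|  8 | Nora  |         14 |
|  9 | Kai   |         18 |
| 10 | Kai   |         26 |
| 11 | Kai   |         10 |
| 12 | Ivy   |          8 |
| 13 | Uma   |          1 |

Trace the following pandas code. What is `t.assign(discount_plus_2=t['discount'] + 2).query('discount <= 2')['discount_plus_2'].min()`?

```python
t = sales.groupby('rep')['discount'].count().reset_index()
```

group by rep, count of discount:
rep
Amy     2
Fay     1
Gus     1
Ivy     1
Kai     3
Nora    2
Uma     3
Yui     1
Name: discount, dtype: int64
reset_index():
    rep  discount
0   Amy         2
1   Fay         1
2   Gus         1
3   Ivy         1
4   Kai         3
5  Nora         2
6   Uma         3
7   Yui         1
add column discount_plus_2 = t['discount'] + 2:
    rep  discount  discount_plus_2
0   Amy         2                4
1   Fay         1                3
2   Gus         1                3
3   Ivy         1                3
4   Kai         3                5
5  Nora         2                4
6   Uma         3                5
7   Yui         1                3
filter rows where discount <= 2:
    rep  discount  discount_plus_2
0   Amy         2                4
1   Fay         1                3
2   Gus         1                3
3   Ivy         1                3
5  Nora         2                4
7   Yui         1                3

3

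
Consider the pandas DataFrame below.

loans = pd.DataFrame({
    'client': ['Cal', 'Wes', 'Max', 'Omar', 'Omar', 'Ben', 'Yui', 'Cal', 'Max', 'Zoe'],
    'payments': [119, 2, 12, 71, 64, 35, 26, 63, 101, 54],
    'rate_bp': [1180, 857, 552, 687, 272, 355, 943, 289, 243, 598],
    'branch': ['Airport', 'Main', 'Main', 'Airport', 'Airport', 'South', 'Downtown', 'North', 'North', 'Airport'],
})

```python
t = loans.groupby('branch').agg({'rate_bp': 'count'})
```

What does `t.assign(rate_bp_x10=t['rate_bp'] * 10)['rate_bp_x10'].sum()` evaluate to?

group by branch, count of rate_bp:
          rate_bp
branch           
Airport         4
Downtown        1
Main            2
North           2
South           1
add column rate_bp_x10 = t['rate_bp'] * 10:
          rate_bp  rate_bp_x10
branch                        
Airport         4           40
Downtown        1           10
Main            2           20
North           2           20
South           1           10
sum of column 'rate_bp_x10' → 100

100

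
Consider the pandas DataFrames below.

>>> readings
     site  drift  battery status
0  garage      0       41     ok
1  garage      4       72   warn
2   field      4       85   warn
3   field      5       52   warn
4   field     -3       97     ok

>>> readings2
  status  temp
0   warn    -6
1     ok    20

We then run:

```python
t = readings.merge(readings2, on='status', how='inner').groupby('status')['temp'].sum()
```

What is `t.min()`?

-18

merge on 'status' (how='inner') → 5 rows:
     site  drift  battery status  temp
0  garage      0       41     ok    20
1  garage      4       72   warn    -6
2   field      4       85   warn    -6
3   field      5       52   warn    -6
4   field     -3       97     ok    20
group by status, sum of temp:
status
ok      40
warn   -18
Name: temp, dtype: int64
Taking the min of the resulting series gives -18.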